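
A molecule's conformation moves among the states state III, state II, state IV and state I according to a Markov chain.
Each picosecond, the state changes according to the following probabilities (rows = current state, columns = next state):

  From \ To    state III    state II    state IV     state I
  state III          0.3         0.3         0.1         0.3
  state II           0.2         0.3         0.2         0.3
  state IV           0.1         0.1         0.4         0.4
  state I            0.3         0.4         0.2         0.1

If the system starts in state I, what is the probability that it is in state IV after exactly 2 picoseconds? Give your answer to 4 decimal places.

Propagate the distribution vector 2 picoseconds from state I.
After 0 picoseconds: (0.0000, 0.0000, 0.0000, 1.0000)
After 1 picosecond: (0.3000, 0.4000, 0.2000, 0.1000)
After 2 picoseconds: (0.2200, 0.2700, 0.2100, 0.3000)
P(in state IV after 2 picoseconds) = 0.2100

0.2100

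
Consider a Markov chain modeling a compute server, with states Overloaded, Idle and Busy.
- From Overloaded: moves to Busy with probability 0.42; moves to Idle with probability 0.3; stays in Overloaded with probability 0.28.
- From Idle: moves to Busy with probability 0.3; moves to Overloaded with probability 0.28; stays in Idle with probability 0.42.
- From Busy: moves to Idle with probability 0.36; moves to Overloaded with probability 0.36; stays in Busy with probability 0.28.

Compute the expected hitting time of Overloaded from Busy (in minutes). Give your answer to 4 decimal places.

Let t(s) be the expected number of minutes to first reach Overloaded from state s, with t(Overloaded) = 0. Conditioning on the first minute:
t(Idle) = 1 + 0.42·t(Idle) + 0.3·t(Busy)
t(Busy) = 1 + 0.36·t(Idle) + 0.28·t(Busy)
Solving: t(Idle) = 3.2946, t(Busy) = 3.0362.
Expected minutes from Busy to Overloaded: 3.0362.

3.0362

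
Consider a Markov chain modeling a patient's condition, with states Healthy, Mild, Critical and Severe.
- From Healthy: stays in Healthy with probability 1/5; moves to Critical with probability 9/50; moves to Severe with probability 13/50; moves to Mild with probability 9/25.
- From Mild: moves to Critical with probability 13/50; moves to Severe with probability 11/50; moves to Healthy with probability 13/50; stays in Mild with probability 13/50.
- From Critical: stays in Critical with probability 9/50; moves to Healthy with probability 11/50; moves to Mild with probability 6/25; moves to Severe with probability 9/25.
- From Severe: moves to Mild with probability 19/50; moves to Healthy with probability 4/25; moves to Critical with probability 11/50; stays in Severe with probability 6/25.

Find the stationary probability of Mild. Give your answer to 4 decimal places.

Let the stationary distribution be π with π = πP and π_1 + π_2 + π_3 + π_4 = 1.
π_1 = 0.2·π_1 + 0.26·π_2 + 0.22·π_3 + 0.16·π_4
π_2 = 0.36·π_1 + 0.26·π_2 + 0.24·π_3 + 0.38·π_4
π_3 = 0.18·π_1 + 0.26·π_2 + 0.18·π_3 + 0.22·π_4
Solving with the normalization constraint gives π = (0.2123, 0.3086, 0.2152, 0.2639).
So the stationary probability of Mild is 0.3086.

0.3086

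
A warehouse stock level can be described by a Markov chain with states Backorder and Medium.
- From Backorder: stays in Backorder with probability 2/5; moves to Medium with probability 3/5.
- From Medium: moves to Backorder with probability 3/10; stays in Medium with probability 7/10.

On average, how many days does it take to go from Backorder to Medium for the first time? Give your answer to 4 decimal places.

Let t(s) be the expected number of days to first reach Medium from state s, with t(Medium) = 0. Conditioning on the first day:
t(Backorder) = 1 + 0.4·t(Backorder)
Solving: t(Backorder) = 1.6667.
Expected days from Backorder to Medium: 1.6667.

1.6667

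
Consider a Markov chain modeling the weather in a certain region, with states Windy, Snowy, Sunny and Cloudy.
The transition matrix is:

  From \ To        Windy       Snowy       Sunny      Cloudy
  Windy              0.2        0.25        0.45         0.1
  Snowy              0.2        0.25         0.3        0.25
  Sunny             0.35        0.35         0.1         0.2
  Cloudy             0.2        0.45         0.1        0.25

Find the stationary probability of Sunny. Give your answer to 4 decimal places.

Let the stationary distribution be π with π = πP and π_1 + π_2 + π_3 + π_4 = 1.
π_1 = 0.2·π_1 + 0.2·π_2 + 0.35·π_3 + 0.2·π_4
π_2 = 0.25·π_1 + 0.25·π_2 + 0.35·π_3 + 0.45·π_4
π_3 = 0.45·π_1 + 0.3·π_2 + 0.1·π_3 + 0.1·π_4
Solving with the normalization constraint gives π = (0.2369, 0.3150, 0.2459, 0.2022).
So the stationary probability of Sunny is 0.2459.

0.2459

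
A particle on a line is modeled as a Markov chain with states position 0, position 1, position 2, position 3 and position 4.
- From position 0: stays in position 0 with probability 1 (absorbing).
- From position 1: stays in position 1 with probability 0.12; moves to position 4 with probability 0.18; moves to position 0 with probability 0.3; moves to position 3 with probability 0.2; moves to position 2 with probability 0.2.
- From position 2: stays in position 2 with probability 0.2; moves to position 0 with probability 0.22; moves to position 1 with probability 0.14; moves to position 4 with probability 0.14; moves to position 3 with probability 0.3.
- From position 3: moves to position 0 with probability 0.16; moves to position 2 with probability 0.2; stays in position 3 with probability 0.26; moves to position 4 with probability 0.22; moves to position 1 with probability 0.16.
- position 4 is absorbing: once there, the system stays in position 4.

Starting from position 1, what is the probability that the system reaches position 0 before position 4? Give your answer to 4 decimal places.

Let h(s) be the probability of absorption at position 0 starting from transient state s. Then h(position 0) = 1 and h(position 4) = 0. By first-step analysis:
h(position 1) = 0.3·1 + 0.12·h(position 1) + 0.2·h(position 2) + 0.2·h(position 3) + 0.18·0
h(position 2) = 0.22·1 + 0.14·h(position 1) + 0.2·h(position 2) + 0.3·h(position 3) + 0.14·0
h(position 3) = 0.16·1 + 0.16·h(position 1) + 0.2·h(position 2) + 0.26·h(position 3) + 0.22·0
Solving: h(position 1) = 0.5808, h(position 2) = 0.5617, h(position 3) = 0.4936.
Starting from position 1, the probability is 0.5808.

0.5808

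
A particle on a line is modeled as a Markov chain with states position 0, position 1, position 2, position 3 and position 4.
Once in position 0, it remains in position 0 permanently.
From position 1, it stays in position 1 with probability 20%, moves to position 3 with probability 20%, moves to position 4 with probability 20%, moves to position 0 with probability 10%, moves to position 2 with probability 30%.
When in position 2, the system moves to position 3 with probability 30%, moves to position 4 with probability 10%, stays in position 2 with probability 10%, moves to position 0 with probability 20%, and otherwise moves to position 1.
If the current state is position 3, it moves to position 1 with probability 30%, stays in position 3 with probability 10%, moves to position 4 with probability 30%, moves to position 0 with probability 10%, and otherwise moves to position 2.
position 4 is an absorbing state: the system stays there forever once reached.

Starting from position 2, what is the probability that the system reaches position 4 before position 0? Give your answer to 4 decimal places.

0.5352

Let h(s) be the probability of absorption at position 4 starting from transient state s. Then h(position 4) = 1 and h(position 0) = 0. By first-step analysis:
h(position 1) = 0.1·0 + 0.2·h(position 1) + 0.3·h(position 2) + 0.2·h(position 3) + 0.2·1
h(position 2) = 0.2·0 + 0.3·h(position 1) + 0.1·h(position 2) + 0.3·h(position 3) + 0.1·1
h(position 3) = 0.1·0 + 0.3·h(position 1) + 0.2·h(position 2) + 0.1·h(position 3) + 0.3·1
Solving: h(position 1) = 0.6150, h(position 2) = 0.5352, h(position 3) = 0.6573.
Starting from position 2, the probability is 0.5352.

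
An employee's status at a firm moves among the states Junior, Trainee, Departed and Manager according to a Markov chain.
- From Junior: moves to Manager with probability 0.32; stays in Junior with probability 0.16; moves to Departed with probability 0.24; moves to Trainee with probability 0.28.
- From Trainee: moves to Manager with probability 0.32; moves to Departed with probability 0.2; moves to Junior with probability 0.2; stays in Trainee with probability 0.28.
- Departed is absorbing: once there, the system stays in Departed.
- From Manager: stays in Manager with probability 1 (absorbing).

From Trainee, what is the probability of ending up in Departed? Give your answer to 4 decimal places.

Let h(s) be the probability of absorption at Departed starting from transient state s. Then h(Departed) = 1 and h(Manager) = 0. By first-step analysis:
h(Junior) = 0.16·h(Junior) + 0.28·h(Trainee) + 0.24·1 + 0.32·0
h(Trainee) = 0.2·h(Junior) + 0.28·h(Trainee) + 0.2·1 + 0.32·0
Solving: h(Junior) = 0.4169, h(Trainee) = 0.3936.
Starting from Trainee, the probability is 0.3936.

0.3936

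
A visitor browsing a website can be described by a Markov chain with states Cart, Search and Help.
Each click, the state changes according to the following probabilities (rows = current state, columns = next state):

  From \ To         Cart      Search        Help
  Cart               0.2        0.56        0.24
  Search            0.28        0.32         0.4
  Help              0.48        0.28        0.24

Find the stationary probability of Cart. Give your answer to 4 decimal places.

Let the stationary distribution be π with π = πP and π_1 + π_2 + π_3 = 1.
π_1 = 0.2·π_1 + 0.28·π_2 + 0.48·π_3
π_2 = 0.56·π_1 + 0.32·π_2 + 0.28·π_3
Solving with the normalization constraint gives π = (0.3151, 0.3836, 0.3014).
So the stationary probability of Cart is 0.3151.

0.3151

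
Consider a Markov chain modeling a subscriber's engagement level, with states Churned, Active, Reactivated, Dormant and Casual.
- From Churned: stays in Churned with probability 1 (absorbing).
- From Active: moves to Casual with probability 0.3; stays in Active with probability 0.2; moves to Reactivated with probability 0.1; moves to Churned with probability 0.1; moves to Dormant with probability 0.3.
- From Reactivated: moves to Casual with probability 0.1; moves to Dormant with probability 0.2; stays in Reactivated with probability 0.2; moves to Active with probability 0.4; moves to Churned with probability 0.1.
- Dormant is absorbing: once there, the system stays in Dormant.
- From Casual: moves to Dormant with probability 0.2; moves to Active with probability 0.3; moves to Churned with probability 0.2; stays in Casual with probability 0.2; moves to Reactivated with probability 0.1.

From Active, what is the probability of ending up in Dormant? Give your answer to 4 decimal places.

Let h(s) be the probability of absorption at Dormant starting from transient state s. Then h(Dormant) = 1 and h(Churned) = 0. By first-step analysis:
h(Active) = 0.1·0 + 0.2·h(Active) + 0.1·h(Reactivated) + 0.3·1 + 0.3·h(Casual)
h(Reactivated) = 0.1·0 + 0.4·h(Active) + 0.2·h(Reactivated) + 0.2·1 + 0.1·h(Casual)
h(Casual) = 0.2·0 + 0.3·h(Active) + 0.1·h(Reactivated) + 0.2·1 + 0.2·h(Casual)
Solving: h(Active) = 0.6779, h(Reactivated) = 0.6623, h(Casual) = 0.5870.
Starting from Active, the probability is 0.6779.

0.6779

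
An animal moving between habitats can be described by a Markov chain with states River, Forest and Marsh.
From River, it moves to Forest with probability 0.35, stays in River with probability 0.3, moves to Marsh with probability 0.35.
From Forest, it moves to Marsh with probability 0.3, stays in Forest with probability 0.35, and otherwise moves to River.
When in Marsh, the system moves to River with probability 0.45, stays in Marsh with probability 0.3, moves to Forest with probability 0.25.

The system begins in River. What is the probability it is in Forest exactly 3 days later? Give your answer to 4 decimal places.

0.3185

Propagate the distribution vector 3 days from River.
After 0 days: (1.0000, 0.0000, 0.0000)
After 1 day: (0.3000, 0.3500, 0.3500)
After 2 days: (0.3700, 0.3150, 0.3150)
After 3 days: (0.3630, 0.3185, 0.3185)
P(in Forest after 3 days) = 0.3185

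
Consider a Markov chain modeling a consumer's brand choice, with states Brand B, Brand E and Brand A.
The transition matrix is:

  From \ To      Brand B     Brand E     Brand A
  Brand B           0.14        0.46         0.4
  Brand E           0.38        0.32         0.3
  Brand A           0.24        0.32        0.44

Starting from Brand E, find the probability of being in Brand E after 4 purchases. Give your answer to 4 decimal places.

0.3575

Propagate the distribution vector 4 purchases from Brand E.
After 0 purchases: (0.0000, 1.0000, 0.0000)
After 1 purchase: (0.3800, 0.3200, 0.3000)
After 2 purchases: (0.2468, 0.3732, 0.3800)
After 3 purchases: (0.2676, 0.3546, 0.3779)
After 4 purchases: (0.2629, 0.3575, 0.3797)
P(in Brand E after 4 purchases) = 0.3575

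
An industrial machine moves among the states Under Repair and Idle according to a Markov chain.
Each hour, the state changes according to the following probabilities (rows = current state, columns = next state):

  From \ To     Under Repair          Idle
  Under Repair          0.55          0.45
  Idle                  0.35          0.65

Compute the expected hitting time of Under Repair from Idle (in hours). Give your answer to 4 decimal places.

2.8571

Let t(s) be the expected number of hours to first reach Under Repair from state s, with t(Under Repair) = 0. Conditioning on the first hour:
t(Idle) = 1 + 0.65·t(Idle)
Solving: t(Idle) = 2.8571.
Expected hours from Idle to Under Repair: 2.8571.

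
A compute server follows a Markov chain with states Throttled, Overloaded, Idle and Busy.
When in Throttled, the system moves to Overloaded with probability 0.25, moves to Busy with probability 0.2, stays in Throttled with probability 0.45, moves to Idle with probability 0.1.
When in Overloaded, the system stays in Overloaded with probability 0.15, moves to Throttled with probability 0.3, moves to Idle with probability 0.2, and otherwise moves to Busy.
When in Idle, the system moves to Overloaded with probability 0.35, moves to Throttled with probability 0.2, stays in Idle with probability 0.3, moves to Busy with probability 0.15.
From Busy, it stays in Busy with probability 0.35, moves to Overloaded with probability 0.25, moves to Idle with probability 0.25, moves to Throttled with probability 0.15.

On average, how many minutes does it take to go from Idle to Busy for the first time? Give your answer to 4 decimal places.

Let t(s) be the expected number of minutes to first reach Busy from state s, with t(Busy) = 0. Conditioning on the first minute:
t(Throttled) = 1 + 0.45·t(Throttled) + 0.25·t(Overloaded) + 0.1·t(Idle)
t(Overloaded) = 1 + 0.3·t(Throttled) + 0.15·t(Overloaded) + 0.2·t(Idle)
t(Idle) = 1 + 0.2·t(Throttled) + 0.35·t(Overloaded) + 0.3·t(Idle)
Solving: t(Throttled) = 4.3774, t(Overloaded) = 3.7987, t(Idle) = 4.5786.
Expected minutes from Idle to Busy: 4.5786.

4.5786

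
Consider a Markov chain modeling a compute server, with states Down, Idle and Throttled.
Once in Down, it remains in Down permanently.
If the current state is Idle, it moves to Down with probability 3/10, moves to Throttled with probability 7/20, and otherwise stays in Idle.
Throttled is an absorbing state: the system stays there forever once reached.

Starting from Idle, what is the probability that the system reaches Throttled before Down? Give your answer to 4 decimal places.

0.5385

Let h(s) be the probability of absorption at Throttled starting from transient state s. Then h(Throttled) = 1 and h(Down) = 0. By first-step analysis:
h(Idle) = 0.3·0 + 0.35·h(Idle) + 0.35·1
Solving: h(Idle) = 0.5385.
Starting from Idle, the probability is 0.5385.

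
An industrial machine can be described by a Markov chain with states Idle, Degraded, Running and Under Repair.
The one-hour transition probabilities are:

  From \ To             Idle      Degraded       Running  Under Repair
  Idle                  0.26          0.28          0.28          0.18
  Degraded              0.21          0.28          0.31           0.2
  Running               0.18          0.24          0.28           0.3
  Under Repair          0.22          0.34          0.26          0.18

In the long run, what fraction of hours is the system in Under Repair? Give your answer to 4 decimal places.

Let the stationary distribution be π with π = πP and π_1 + π_2 + π_3 + π_4 = 1.
π_1 = 0.26·π_1 + 0.21·π_2 + 0.18·π_3 + 0.22·π_4
π_2 = 0.28·π_1 + 0.28·π_2 + 0.24·π_3 + 0.34·π_4
π_3 = 0.28·π_1 + 0.31·π_2 + 0.28·π_3 + 0.26·π_4
Solving with the normalization constraint gives π = (0.2144, 0.2818, 0.2841, 0.2197).
So the stationary probability of Under Repair is 0.2197.

0.2197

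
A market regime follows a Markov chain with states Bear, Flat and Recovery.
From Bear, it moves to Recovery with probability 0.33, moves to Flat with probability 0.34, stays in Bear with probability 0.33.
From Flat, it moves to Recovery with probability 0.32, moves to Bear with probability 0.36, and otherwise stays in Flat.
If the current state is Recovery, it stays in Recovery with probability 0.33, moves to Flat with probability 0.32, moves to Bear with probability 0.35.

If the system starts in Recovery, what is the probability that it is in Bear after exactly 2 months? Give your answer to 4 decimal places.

Sum over the intermediate state after 1 month:
P = P(Recovery→Bear)·P(Bear→Bear) + P(Recovery→Flat)·P(Flat→Bear) + P(Recovery→Recovery)·P(Recovery→Bear)
  = 0.35×0.33 + 0.32×0.36 + 0.33×0.35
  = 0.1155 + 0.1152 + 0.1155 = 0.3462

0.3462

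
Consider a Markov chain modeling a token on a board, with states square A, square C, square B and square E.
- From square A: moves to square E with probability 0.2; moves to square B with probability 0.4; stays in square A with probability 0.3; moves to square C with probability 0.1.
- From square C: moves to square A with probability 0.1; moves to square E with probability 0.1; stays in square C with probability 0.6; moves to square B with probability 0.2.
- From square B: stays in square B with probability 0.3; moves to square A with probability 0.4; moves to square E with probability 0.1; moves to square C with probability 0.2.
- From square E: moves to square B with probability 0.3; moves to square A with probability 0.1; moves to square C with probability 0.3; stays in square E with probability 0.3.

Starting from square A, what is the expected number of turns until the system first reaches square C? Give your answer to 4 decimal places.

Let t(s) be the expected number of turns to first reach square C from state s, with t(square C) = 0. Conditioning on the first turn:
t(square A) = 1 + 0.3·t(square A) + 0.4·t(square B) + 0.2·t(square E)
t(square B) = 1 + 0.4·t(square A) + 0.3·t(square B) + 0.1·t(square E)
t(square E) = 1 + 0.1·t(square A) + 0.3·t(square B) + 0.3·t(square E)
Solving: t(square A) = 5.8333, t(square B) = 5.4167, t(square E) = 4.5833.
Expected turns from square A to square C: 5.8333.

5.8333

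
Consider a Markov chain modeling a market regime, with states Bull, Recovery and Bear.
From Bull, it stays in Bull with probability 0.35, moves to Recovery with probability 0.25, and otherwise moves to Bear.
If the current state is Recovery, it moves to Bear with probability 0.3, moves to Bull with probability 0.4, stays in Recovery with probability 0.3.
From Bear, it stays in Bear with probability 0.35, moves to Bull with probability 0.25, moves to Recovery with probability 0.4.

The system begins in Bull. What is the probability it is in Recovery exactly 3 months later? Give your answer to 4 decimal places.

Propagate the distribution vector 3 months from Bull.
After 0 months: (1.0000, 0.0000, 0.0000)
After 1 month: (0.3500, 0.2500, 0.4000)
After 2 months: (0.3225, 0.3225, 0.3550)
After 3 months: (0.3306, 0.3194, 0.3500)
P(in Recovery after 3 months) = 0.3194

0.3194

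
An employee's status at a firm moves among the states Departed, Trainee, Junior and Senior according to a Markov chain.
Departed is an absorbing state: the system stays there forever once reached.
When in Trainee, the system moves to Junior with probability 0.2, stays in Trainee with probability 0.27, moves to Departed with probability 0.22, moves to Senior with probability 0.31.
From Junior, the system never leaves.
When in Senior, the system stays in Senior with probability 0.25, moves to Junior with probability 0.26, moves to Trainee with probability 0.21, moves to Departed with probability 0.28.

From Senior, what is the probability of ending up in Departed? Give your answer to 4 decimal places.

0.5195

Let h(s) be the probability of absorption at Departed starting from transient state s. Then h(Departed) = 1 and h(Junior) = 0. By first-step analysis:
h(Trainee) = 0.22·1 + 0.27·h(Trainee) + 0.2·0 + 0.31·h(Senior)
h(Senior) = 0.28·1 + 0.21·h(Trainee) + 0.26·0 + 0.25·h(Senior)
Solving: h(Trainee) = 0.5220, h(Senior) = 0.5195.
Starting from Senior, the probability is 0.5195.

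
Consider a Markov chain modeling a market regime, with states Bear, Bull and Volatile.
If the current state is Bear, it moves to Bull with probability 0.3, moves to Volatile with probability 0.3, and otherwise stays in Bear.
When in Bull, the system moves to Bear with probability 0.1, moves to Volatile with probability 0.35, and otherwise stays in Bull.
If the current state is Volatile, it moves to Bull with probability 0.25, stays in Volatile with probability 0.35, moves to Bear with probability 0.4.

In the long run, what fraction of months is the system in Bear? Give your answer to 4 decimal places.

Let the stationary distribution be π with π = πP and π_1 + π_2 + π_3 = 1.
π_1 = 0.4·π_1 + 0.1·π_2 + 0.4·π_3
π_2 = 0.3·π_1 + 0.55·π_2 + 0.25·π_3
Solving with the normalization constraint gives π = (0.2867, 0.3776, 0.3357).
So the stationary probability of Bear is 0.2867.

0.2867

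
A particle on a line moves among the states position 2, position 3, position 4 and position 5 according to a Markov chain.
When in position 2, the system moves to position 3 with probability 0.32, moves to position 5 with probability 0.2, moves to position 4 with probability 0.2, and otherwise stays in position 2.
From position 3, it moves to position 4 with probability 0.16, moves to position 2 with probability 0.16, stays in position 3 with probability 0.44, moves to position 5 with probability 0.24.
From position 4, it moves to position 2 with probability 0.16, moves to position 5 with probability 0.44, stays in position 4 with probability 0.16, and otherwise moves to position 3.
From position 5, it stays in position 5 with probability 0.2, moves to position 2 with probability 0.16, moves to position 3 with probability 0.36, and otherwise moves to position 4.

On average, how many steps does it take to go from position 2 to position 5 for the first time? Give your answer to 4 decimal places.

3.8934

Let t(s) be the expected number of steps to first reach position 5 from state s, with t(position 5) = 0. Conditioning on the first step:
t(position 2) = 1 + 0.28·t(position 2) + 0.32·t(position 3) + 0.2·t(position 4)
t(position 3) = 1 + 0.16·t(position 2) + 0.44·t(position 3) + 0.16·t(position 4)
t(position 4) = 1 + 0.16·t(position 2) + 0.24·t(position 3) + 0.16·t(position 4)
Solving: t(position 2) = 3.8934, t(position 3) = 3.7568, t(position 4) = 3.0055.
Expected steps from position 2 to position 5: 3.8934.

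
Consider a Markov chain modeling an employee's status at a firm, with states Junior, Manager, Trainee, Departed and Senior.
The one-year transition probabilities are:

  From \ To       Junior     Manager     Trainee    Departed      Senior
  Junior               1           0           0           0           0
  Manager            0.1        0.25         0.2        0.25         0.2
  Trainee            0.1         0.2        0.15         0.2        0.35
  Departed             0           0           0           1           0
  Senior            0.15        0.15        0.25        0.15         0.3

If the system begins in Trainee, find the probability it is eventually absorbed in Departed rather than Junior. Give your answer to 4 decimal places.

Let h(s) be the probability of absorption at Departed starting from transient state s. Then h(Departed) = 1 and h(Junior) = 0. By first-step analysis:
h(Manager) = 0.1·0 + 0.25·h(Manager) + 0.2·h(Trainee) + 0.25·1 + 0.2·h(Senior)
h(Trainee) = 0.1·0 + 0.2·h(Manager) + 0.15·h(Trainee) + 0.2·1 + 0.35·h(Senior)
h(Senior) = 0.15·0 + 0.15·h(Manager) + 0.25·h(Trainee) + 0.15·1 + 0.3·h(Senior)
Solving: h(Manager) = 0.6551, h(Trainee) = 0.6278, h(Senior) = 0.5789.
Starting from Trainee, the probability is 0.6278.

0.6278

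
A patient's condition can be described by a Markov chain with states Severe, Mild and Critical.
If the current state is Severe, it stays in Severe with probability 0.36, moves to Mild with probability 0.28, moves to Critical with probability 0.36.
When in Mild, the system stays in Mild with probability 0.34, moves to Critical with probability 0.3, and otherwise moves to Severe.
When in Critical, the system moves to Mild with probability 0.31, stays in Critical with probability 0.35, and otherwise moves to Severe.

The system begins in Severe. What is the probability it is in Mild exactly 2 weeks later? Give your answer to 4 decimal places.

Sum over the intermediate state after 1 week:
P = P(Severe→Severe)·P(Severe→Mild) + P(Severe→Mild)·P(Mild→Mild) + P(Severe→Critical)·P(Critical→Mild)
  = 0.36×0.28 + 0.28×0.34 + 0.36×0.31
  = 0.1008 + 0.0952 + 0.1116 = 0.3076

0.3076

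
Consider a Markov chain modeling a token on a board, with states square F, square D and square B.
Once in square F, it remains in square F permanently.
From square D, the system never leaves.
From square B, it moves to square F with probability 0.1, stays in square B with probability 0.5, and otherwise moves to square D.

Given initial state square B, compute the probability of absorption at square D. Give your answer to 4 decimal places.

0.8000

Let h(s) be the probability of absorption at square D starting from transient state s. Then h(square D) = 1 and h(square F) = 0. By first-step analysis:
h(square B) = 0.1·0 + 0.4·1 + 0.5·h(square B)
Solving: h(square B) = 0.8000.
Starting from square B, the probability is 0.8000.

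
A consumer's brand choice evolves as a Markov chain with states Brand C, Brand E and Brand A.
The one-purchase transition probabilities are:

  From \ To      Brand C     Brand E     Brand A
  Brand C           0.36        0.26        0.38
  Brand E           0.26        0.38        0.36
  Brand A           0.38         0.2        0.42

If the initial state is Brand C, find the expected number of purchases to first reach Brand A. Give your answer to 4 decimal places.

Let t(s) be the expected number of purchases to first reach Brand A from state s, with t(Brand A) = 0. Conditioning on the first purchase:
t(Brand C) = 1 + 0.36·t(Brand C) + 0.26·t(Brand E)
t(Brand E) = 1 + 0.26·t(Brand C) + 0.38·t(Brand E)
Solving: t(Brand C) = 2.6731, t(Brand E) = 2.7339.
Expected purchases from Brand C to Brand A: 2.6731.

2.6731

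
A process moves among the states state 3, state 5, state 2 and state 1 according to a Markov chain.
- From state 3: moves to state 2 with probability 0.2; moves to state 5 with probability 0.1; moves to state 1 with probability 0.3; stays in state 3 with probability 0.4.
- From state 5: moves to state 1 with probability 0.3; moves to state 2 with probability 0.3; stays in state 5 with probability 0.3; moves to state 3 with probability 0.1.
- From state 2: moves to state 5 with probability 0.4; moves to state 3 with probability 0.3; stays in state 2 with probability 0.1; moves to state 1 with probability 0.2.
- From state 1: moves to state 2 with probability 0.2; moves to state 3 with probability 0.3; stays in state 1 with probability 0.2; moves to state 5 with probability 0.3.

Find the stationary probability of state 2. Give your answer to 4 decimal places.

0.2060

Let the stationary distribution be π with π = πP and π_1 + π_2 + π_3 + π_4 = 1.
π_1 = 0.4·π_1 + 0.1·π_2 + 0.3·π_3 + 0.3·π_4
π_2 = 0.1·π_1 + 0.3·π_2 + 0.4·π_3 + 0.3·π_4
π_3 = 0.2·π_1 + 0.3·π_2 + 0.1·π_3 + 0.2·π_4
Solving with the normalization constraint gives π = (0.2743, 0.2657, 0.2060, 0.2540).
So the stationary probability of state 2 is 0.2060.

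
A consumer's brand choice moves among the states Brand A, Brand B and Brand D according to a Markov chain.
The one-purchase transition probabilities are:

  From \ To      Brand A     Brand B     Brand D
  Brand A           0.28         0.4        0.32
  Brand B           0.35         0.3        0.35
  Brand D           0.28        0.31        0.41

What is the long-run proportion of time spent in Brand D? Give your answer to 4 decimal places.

Let the stationary distribution be π with π = πP and π_1 + π_2 + π_3 = 1.
π_1 = 0.28·π_1 + 0.35·π_2 + 0.28·π_3
π_2 = 0.4·π_1 + 0.3·π_2 + 0.31·π_3
Solving with the normalization constraint gives π = (0.3034, 0.3340, 0.3627).
So the stationary probability of Brand D is 0.3627.

0.3627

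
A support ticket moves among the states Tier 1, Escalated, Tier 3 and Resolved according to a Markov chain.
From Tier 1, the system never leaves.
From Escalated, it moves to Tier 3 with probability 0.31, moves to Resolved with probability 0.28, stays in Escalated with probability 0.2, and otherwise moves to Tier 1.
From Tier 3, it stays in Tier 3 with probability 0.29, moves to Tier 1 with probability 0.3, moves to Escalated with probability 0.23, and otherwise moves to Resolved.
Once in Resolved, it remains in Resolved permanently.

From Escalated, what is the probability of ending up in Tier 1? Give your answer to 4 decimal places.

Let h(s) be the probability of absorption at Tier 1 starting from transient state s. Then h(Tier 1) = 1 and h(Resolved) = 0. By first-step analysis:
h(Escalated) = 0.21·1 + 0.2·h(Escalated) + 0.31·h(Tier 3) + 0.28·0
h(Tier 3) = 0.3·1 + 0.23·h(Escalated) + 0.29·h(Tier 3) + 0.18·0
Solving: h(Escalated) = 0.4874, h(Tier 3) = 0.5804.
Starting from Escalated, the probability is 0.4874.

0.4874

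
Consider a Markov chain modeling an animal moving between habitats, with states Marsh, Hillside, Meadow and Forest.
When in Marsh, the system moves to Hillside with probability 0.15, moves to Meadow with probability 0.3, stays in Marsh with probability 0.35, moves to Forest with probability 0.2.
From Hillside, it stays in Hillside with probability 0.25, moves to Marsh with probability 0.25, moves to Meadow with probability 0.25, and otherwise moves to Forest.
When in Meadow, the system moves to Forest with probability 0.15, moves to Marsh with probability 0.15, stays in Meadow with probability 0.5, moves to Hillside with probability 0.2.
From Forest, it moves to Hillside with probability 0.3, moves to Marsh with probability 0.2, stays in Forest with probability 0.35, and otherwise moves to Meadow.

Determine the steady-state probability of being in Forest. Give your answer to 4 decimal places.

Let the stationary distribution be π with π = πP and π_1 + π_2 + π_3 + π_4 = 1.
π_1 = 0.35·π_1 + 0.25·π_2 + 0.15·π_3 + 0.2·π_4
π_2 = 0.15·π_1 + 0.25·π_2 + 0.2·π_3 + 0.3·π_4
π_3 = 0.3·π_1 + 0.25·π_2 + 0.5·π_3 + 0.15·π_4
Solving with the normalization constraint gives π = (0.2297, 0.2226, 0.3180, 0.2297).
So the stationary probability of Forest is 0.2297.

0.2297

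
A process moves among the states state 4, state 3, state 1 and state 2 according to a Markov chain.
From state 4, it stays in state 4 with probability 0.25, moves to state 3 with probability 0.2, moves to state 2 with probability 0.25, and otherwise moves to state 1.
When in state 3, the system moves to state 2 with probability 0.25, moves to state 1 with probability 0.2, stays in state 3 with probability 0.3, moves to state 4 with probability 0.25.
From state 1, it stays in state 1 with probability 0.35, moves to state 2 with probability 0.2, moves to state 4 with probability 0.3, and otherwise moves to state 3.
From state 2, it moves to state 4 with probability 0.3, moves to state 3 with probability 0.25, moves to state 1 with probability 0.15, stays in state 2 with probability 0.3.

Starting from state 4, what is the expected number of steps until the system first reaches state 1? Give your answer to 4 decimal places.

Let t(s) be the expected number of steps to first reach state 1 from state s, with t(state 1) = 0. Conditioning on the first step:
t(state 4) = 1 + 0.25·t(state 4) + 0.2·t(state 3) + 0.25·t(state 2)
t(state 3) = 1 + 0.25·t(state 4) + 0.3·t(state 3) + 0.25·t(state 2)
t(state 2) = 1 + 0.3·t(state 4) + 0.25·t(state 3) + 0.3·t(state 2)
Solving: t(state 4) = 4.2222, t(state 3) = 4.6914, t(state 2) = 4.9136.
Expected steps from state 4 to state 1: 4.2222.

4.2222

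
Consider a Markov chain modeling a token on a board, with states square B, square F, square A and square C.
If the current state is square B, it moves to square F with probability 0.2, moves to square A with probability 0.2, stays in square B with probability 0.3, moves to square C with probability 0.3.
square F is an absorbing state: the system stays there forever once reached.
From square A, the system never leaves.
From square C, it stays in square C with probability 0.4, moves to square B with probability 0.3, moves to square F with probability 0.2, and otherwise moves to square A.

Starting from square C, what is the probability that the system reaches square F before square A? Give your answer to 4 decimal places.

0.6061

Let h(s) be the probability of absorption at square F starting from transient state s. Then h(square F) = 1 and h(square A) = 0. By first-step analysis:
h(square B) = 0.3·h(square B) + 0.2·1 + 0.2·0 + 0.3·h(square C)
h(square C) = 0.3·h(square B) + 0.2·1 + 0.1·0 + 0.4·h(square C)
Solving: h(square B) = 0.5455, h(square C) = 0.6061.
Starting from square C, the probability is 0.6061.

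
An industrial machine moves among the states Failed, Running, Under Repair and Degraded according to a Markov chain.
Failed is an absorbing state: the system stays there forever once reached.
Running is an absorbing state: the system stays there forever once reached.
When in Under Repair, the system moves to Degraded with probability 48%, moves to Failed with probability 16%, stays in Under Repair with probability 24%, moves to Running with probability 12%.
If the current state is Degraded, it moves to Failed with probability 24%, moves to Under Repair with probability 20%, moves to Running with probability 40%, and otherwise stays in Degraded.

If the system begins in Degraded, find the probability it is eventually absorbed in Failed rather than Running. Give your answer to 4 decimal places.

Let h(s) be the probability of absorption at Failed starting from transient state s. Then h(Failed) = 1 and h(Running) = 0. By first-step analysis:
h(Under Repair) = 0.16·1 + 0.12·0 + 0.24·h(Under Repair) + 0.48·h(Degraded)
h(Degraded) = 0.24·1 + 0.4·0 + 0.2·h(Under Repair) + 0.16·h(Degraded)
Solving: h(Under Repair) = 0.4602, h(Degraded) = 0.3953.
Starting from Degraded, the probability is 0.3953.

0.3953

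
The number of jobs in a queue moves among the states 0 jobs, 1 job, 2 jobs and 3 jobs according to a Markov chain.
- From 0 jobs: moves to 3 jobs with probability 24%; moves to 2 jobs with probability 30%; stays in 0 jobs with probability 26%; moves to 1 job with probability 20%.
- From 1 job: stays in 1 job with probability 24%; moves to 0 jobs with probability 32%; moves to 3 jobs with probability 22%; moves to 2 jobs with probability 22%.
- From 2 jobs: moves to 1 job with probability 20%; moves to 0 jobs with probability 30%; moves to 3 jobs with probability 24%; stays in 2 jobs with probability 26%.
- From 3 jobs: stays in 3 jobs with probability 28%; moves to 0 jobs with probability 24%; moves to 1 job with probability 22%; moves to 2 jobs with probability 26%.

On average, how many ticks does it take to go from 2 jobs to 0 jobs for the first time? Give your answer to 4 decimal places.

3.4538

Let t(s) be the expected number of ticks to first reach 0 jobs from state s, with t(0 jobs) = 0. Conditioning on the first tick:
t(1 job) = 1 + 0.24·t(1 job) + 0.22·t(2 jobs) + 0.22·t(3 jobs)
t(2 jobs) = 1 + 0.2·t(1 job) + 0.26·t(2 jobs) + 0.24·t(3 jobs)
t(3 jobs) = 1 + 0.22·t(1 job) + 0.26·t(2 jobs) + 0.28·t(3 jobs)
Solving: t(1 job) = 3.3774, t(2 jobs) = 3.4538, t(3 jobs) = 3.6681.
Expected ticks from 2 jobs to 0 jobs: 3.4538.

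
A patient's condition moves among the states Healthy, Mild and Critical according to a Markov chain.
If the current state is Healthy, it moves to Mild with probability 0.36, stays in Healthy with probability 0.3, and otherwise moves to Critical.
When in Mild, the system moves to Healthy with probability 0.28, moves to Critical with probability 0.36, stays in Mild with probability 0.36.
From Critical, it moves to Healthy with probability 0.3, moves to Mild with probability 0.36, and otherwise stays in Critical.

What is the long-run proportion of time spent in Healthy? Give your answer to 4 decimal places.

Let the stationary distribution be π with π = πP and π_1 + π_2 + π_3 = 1.
π_1 = 0.3·π_1 + 0.28·π_2 + 0.3·π_3
π_2 = 0.36·π_1 + 0.36·π_2 + 0.36·π_3
Solving with the normalization constraint gives π = (0.2928, 0.3600, 0.3472).
So the stationary probability of Healthy is 0.2928.

0.2928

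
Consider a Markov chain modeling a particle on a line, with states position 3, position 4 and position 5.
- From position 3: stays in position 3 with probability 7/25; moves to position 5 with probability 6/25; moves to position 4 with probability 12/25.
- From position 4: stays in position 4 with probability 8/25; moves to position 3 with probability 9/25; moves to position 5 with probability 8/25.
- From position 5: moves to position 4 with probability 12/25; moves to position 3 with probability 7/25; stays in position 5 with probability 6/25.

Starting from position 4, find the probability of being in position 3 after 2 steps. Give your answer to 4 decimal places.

Sum over the intermediate state after 1 step:
P = P(position 4→position 3)·P(position 3→position 3) + P(position 4→position 4)·P(position 4→position 3) + P(position 4→position 5)·P(position 5→position 3)
  = 0.36×0.28 + 0.32×0.36 + 0.32×0.28
  = 0.1008 + 0.1152 + 0.0896 = 0.3056

0.3056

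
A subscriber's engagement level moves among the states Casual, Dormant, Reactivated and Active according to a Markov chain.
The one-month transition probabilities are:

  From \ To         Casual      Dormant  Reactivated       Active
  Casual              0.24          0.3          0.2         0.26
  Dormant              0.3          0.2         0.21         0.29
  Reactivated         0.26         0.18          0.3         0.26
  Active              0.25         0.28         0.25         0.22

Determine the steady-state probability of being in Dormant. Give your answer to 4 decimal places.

0.2420

Let the stationary distribution be π with π = πP and π_1 + π_2 + π_3 + π_4 = 1.
π_1 = 0.24·π_1 + 0.3·π_2 + 0.26·π_3 + 0.25·π_4
π_2 = 0.3·π_1 + 0.2·π_2 + 0.18·π_3 + 0.28·π_4
π_3 = 0.2·π_1 + 0.21·π_2 + 0.3·π_3 + 0.25·π_4
Solving with the normalization constraint gives π = (0.2619, 0.2420, 0.2392, 0.2570).
So the stationary probability of Dormant is 0.2420.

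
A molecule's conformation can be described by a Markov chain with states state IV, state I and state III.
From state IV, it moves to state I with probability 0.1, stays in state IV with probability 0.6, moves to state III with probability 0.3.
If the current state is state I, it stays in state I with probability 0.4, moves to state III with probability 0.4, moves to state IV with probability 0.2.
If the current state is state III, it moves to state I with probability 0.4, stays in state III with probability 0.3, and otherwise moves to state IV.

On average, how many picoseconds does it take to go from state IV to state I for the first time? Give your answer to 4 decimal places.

5.2632

Let t(s) be the expected number of picoseconds to first reach state I from state s, with t(state I) = 0. Conditioning on the first picosecond:
t(state IV) = 1 + 0.6·t(state IV) + 0.3·t(state III)
t(state III) = 1 + 0.3·t(state IV) + 0.3·t(state III)
Solving: t(state IV) = 5.2632, t(state III) = 3.6842.
Expected picoseconds from state IV to state I: 5.2632.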